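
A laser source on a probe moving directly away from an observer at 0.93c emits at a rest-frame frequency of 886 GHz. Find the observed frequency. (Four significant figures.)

Relativistic Doppler (source moving away): f_obs = f_src · √((1−β)/(1+β)).
With β = 0.93: factor = √(0.07/1.93) = 0.19045.
f_obs = 886 × 0.19045 = 168.7 GHz.

168.7 GHz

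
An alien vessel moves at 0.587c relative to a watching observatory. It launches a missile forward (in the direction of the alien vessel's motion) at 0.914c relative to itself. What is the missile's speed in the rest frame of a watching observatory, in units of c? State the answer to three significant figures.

0.977c

In units of c, u = (u' + v)/(1 + u'v) with u' = 0.914 and v = 0.587.
Numerator: 0.914 + 0.587 = 1.501. Denominator: 1 + (0.914)(0.587) = 1.536518.
u = 1.501/1.536518 = 0.97688, so the speed is 0.977c.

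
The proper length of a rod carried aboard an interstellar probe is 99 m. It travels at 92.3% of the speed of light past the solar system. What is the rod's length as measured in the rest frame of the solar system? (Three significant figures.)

38.1 m

β² = 0.851929, so γ = 1/√0.148071 = 2.5988.
Length contraction: L = L₀/γ = 99/2.5988 = 38.1 m.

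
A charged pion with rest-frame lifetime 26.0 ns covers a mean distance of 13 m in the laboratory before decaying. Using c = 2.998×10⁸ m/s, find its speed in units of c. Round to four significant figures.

0.8576c

Let x = d/(cτ) = 13.00 m / (2.998×10⁸ m/s × 2.600×10^-8 s) = 1.6678. Since d = βγcτ, x = βγ = β/√(1−β²).
Solving: β² = x²/(1+x²) = 2.78156/3.78156 = 0.735559, so β = 0.8576.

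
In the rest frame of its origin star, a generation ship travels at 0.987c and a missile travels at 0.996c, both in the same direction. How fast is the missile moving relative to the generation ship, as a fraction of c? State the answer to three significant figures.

0.531c

Transform to the generation ship's frame: u' = (u − v)/(1 − uv/c²).
u' = (0.996 − 0.987)/(1 − 0.996×0.987) = 0.009/0.016948 = 0.53104.
Speed in the generation ship's frame: 0.531c (in the same direction).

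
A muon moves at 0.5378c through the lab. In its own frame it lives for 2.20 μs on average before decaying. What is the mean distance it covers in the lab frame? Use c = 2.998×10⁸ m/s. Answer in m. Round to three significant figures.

421 m

β² = 0.28922884, so γ = 1/√0.71077116 = 1.1861.
Lab-frame lifetime: Δt = γτ = 1.1861 × 2.20 μs = 2.6094 μs.
Distance: d = vΔt = 0.5378 × 2.998×10⁸ m/s × 2.6094×10^-6 s = 421 m.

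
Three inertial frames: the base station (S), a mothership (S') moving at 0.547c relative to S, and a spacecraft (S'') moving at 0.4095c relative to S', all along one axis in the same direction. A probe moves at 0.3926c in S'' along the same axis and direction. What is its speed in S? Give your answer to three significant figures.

First combine the probe and spacecraft (S''→S'): u₁ = (0.3926 + 0.4095)/(1 + 0.3926×0.4095) = 0.8021/1.1607697 = 0.69101.
Then combine with the mothership (S'→S): u = (0.69101 + 0.547)/(1 + 0.69101×0.547) = 1.23801/1.37798247 = 0.89842.

0.898c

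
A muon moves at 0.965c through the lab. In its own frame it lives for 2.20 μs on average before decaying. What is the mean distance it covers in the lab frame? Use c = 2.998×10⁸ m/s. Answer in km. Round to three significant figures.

γ = 1/√(1 − β²) = 1/√(1 − 0.931225) = 1/√0.068775 = 1/0.26225 = 3.8132.
Lab-frame lifetime: Δt = γτ = 3.8132 × 2.20 μs = 8.389 μs.
Distance: d = vΔt = 0.965 × 2.998×10⁸ m/s × 8.3890×10^-6 s = 2430 m = 2.43 km.

2.43 km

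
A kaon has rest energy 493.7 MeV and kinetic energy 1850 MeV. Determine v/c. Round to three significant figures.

0.978

K = (γ−1)mc², so γ = 1 + 1850/493.7 = 4.7472.
Then v/c = √(1 − γ⁻²) = √(1 − 0.0443736) = √0.9556264 = 0.978.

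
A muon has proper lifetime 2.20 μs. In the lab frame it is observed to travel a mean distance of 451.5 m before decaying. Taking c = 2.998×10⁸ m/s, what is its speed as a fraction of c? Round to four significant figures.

0.5649c

d = βγcτ ⇒ βγ = d/(cτ) = 451.5 m / (659.56 m) = 0.68455.
β = (βγ)/√(1+(βγ)²) = 0.68455/√1.468609 = 0.5649.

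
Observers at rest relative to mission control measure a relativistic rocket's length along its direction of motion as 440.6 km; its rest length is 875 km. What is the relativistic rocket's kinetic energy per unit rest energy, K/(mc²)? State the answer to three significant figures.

Length contraction gives γ = L₀/L = 875/440.6 = 1.98593.
K/(mc²) = γ − 1 = 1.98593 − 1 = 0.986.

0.986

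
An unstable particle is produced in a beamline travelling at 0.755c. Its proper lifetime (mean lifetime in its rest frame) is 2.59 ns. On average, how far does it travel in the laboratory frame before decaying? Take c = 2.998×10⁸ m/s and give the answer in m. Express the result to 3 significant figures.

0.894 m

With β = 0.755, γ = 1/√(1 − 0.755²) = 1/√0.429975 = 1.525.
Lab-frame lifetime: Δt = γτ = 1.525 × 2.59 ns = 3.9497 ns.
Distance: d = vΔt = 0.755 × 2.998×10⁸ m/s × 3.9497×10^-9 s = 0.894 m.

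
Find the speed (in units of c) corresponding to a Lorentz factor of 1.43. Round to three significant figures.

0.715c

β = √(1 − 1/γ²) = √(1 − 1/2.0449) = √0.510979 = 0.715.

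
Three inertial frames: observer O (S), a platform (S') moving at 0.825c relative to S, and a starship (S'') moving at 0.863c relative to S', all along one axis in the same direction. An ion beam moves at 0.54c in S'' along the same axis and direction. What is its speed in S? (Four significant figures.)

0.9958c

Compose velocities in two stages. Stage 1 (into S'): u₁ = (0.54+0.863)/(1+0.54×0.863) = 0.95701.
Stage 2 (into S): u = (0.95701+0.825)/(1+0.95701×0.825) = 0.9958, so the speed is 0.9958c.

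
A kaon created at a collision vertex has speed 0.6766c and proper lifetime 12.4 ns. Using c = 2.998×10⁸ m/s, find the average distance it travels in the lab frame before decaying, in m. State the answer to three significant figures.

3.42 m

Lorentz factor: γ = (1 − 0.45778756)^(−1/2) = 1.358.
Lab-frame lifetime: Δt = γτ = 1.358 × 12.4 ns = 16.839 ns.
Distance: d = vΔt = 0.6766 × 2.998×10⁸ m/s × 1.6839×10^-8 s = 3.42 m.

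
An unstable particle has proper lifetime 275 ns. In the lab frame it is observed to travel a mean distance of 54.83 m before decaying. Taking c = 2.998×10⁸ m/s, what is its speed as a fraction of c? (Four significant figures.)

0.5538c

d = βγcτ ⇒ βγ = d/(cτ) = 54.83 m / (82.445 m) = 0.66505.
β = (βγ)/√(1+(βγ)²) = 0.66505/√1.442292 = 0.5538.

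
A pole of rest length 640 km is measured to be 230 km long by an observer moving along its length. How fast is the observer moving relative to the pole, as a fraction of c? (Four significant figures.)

0.9332c

Length contraction gives γ = L₀/L = 640/230 = 2.7826.
β = √(1 − 1/γ²) = √0.870849 = 0.9332.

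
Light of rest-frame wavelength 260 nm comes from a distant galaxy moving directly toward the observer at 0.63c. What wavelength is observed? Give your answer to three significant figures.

Relativistic Doppler for wavelength: λ_obs = λ_src · √((1−β)/(1+β)).
With β = 0.63: factor = √(0.37/1.63) = 0.47644.
λ_obs = 260 × 0.47644 = 124 nm.

124 nm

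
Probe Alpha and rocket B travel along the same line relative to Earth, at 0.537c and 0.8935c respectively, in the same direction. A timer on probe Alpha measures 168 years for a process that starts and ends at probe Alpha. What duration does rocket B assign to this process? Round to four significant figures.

Transform probe Alpha's velocity into rocket B's frame: (0.537 − 0.8935)/(1 − 0.537·0.8935) = −0.3565/0.5201905, so the relative speed is 0.68533c.
At |u| = 0.68533c, γ = (1 − 0.469677)^(−1/2) = 1.3732.
The clock on probe Alpha records proper time, so rocket B measures Δt = γΔτ = 1.3732 × 168 = 230.7 years.

230.7 years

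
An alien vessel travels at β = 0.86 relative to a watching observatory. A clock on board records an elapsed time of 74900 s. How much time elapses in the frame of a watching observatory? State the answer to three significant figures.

γ = 1/√(1 − β²) = 1/√(1 − 0.7396) = 1/√0.2604 = 1/0.510294 = 1.9597.
Time dilation: Δt = γ·Δτ = 1.9597 × 74900 = 1.47×10^5 s.

1.47×10^5 s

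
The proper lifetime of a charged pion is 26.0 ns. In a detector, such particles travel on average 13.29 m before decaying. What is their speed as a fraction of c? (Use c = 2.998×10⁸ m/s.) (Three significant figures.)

0.863c

Lab distance = (lab lifetime)·v = γτ·βc, so βγ = d/(cτ) = 13.29/(2.998×10⁸ × 2.600×10^-8) = 1.705.
With βγ = 1.705: γ² = 1 + (βγ)² = 3.90703, and β = (βγ)/γ = 1.705/1.97662 = 0.863.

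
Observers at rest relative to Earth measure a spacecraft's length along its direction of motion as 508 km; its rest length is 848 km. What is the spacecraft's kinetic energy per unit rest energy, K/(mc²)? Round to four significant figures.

From L = L₀/γ: γ = 848/508 = 1.66929.
Since K = (γ−1)mc², K/(mc²) = 1.66929 − 1 = 0.6693.

0.6693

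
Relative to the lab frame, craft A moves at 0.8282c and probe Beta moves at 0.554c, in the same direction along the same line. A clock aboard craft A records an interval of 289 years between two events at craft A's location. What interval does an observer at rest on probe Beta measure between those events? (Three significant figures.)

335 years

Speed of craft A in probe Beta's frame: u = (v_A − v_B)/(1 − v_A v_B/c²) = (0.8282 − 0.554)/(1 − 0.8282×0.554) = 0.2742/0.5411772 = 0.50667; |u| = 0.50667c.
γ for this relative speed: γ = 1/√(1 − 0.256714) = 1.1599.
Craft A's interval is proper; time dilation gives Δt_B = γΔτ = 1.1599 × 289 years = 335 years.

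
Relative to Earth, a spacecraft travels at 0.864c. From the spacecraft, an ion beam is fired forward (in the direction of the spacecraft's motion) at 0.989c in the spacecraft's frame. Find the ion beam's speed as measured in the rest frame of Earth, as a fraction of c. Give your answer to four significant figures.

0.9992c

In units of c, u = (u' + v)/(1 + u'v) with u' = 0.989 and v = 0.864.
Numerator: 0.989 + 0.864 = 1.853. Denominator: 1 + (0.989)(0.864) = 1.854496.
u = 1.853/1.854496 = 0.99919, so the speed is 0.9992c.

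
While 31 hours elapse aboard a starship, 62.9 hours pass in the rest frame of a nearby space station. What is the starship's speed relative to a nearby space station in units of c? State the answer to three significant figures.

γ = Δt/Δτ = 62.9/31 = 2.029.
β = √(1 − 1/γ²) = √(1 − 0.242905) = √0.757095 = 0.870.

0.870c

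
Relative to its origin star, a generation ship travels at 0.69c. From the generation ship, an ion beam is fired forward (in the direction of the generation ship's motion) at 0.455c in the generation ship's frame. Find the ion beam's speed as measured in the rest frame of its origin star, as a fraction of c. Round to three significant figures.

0.871c

Relativistic velocity addition: u = (u' + v)/(1 + u'v/c²), with u' = 0.455c and v = 0.69c.
Numerator: 0.455 + 0.69 = 1.145. Denominator: 1 + (0.455)(0.69) = 1.31395.
u = 1.145/1.31395 = 0.87142, so the speed is 0.871c.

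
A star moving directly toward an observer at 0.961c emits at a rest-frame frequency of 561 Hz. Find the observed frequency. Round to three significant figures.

3980 Hz

Relativistic Doppler (source moving toward): f_obs = f_src · √((1+β)/(1−β)).
With β = 0.961: factor = √(1.961/0.039) = 7.091.
f_obs = 561 × 7.091 = 3980 Hz.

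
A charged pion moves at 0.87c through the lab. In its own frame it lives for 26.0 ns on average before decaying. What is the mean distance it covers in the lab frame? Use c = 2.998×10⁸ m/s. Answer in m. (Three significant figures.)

β² = 0.7569, so γ = 1/√0.2431 = 2.0282.
Lab-frame lifetime: Δt = γτ = 2.0282 × 26.0 ns = 52.733 ns.
Distance: d = vΔt = 0.87 × 2.998×10⁸ m/s × 5.2733×10^-8 s = 13.8 m.

13.8 m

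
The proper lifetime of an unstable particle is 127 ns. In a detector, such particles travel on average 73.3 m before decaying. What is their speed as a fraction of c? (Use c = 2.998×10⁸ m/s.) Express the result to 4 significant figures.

Let x = d/(cτ) = 73.30 m / (2.998×10⁸ m/s × 1.270×10^-7 s) = 1.9252. Since d = βγcτ, x = βγ = β/√(1−β²).
Solving: β² = x²/(1+x²) = 3.7064/4.7064 = 0.787523, so β = 0.8874.

0.8874c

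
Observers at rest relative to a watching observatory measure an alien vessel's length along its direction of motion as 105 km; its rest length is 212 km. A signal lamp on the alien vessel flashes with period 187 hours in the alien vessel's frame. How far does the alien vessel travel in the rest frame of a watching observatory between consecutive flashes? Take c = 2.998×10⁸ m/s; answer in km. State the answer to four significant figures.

3.540×10^11 km

From L = L₀/γ: γ = 212/105 = 2.01905.
β = √(1 − 1/γ²) = 0.86873. Lab-frame period = γτ = 2.01905×187 hours = 377.56 hours. Distance = βc × γτ = 0.86873 × 2.998×10⁸ m/s × 1359216 s = 3.5400×10^14 m = 3.540×10^11 km.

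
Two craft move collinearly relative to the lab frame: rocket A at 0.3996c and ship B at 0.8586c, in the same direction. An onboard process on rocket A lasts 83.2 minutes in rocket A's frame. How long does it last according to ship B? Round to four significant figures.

116.3 minutes

Speed of rocket A in ship B's frame: u = (v_A − v_B)/(1 − v_A v_B/c²) = (0.3996 − 0.8586)/(1 − 0.3996×0.8586) = −0.459/0.65690344 = −0.69873; |u| = 0.69873c.
γ for this relative speed: γ = 1/√(1 − 0.488224) = 1.3978.
The clock on rocket A records proper time, so ship B measures Δt = γΔτ = 1.3978 × 83.2 = 116.3 minutes.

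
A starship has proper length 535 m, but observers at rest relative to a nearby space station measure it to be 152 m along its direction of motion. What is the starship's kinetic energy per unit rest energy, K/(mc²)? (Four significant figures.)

2.520

γ = L₀/L = 535/152 = 3.51974.
Since K = (γ−1)mc², K/(mc²) = 3.51974 − 1 = 2.520.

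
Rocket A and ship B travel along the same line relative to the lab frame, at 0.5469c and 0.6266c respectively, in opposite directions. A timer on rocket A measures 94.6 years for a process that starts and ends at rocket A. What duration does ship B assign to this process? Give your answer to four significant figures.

Transform rocket A's velocity into ship B's frame: (0.5469 + 0.6266)/(1 + 0.5469·0.6266) = 1.1735/1.34268754, so the relative speed is 0.87399c.
γ for this relative speed: γ = 1/√(1 − 0.763859) = 2.0579.
The clock on rocket A records proper time, so ship B measures Δt = γΔτ = 2.0579 × 94.6 = 194.7 years.

194.7 years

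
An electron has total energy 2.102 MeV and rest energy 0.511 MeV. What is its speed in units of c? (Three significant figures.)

0.970c

Total energy E = γmc² gives γ = 2.102/0.511 = 4.1135.
Hence β = √(1 − 1/γ²) = √(1 − 0.0590986) = √0.9409014 = 0.970.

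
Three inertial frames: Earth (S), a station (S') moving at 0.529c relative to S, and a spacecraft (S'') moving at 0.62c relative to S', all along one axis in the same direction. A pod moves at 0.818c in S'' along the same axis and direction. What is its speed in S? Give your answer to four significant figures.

0.9856c

Compose velocities in two stages. Stage 1 (into S'): u₁ = (0.818+0.62)/(1+0.818×0.62) = 0.95411.
Stage 2 (into S): u = (0.95411+0.529)/(1+0.95411×0.529) = 0.98564, so the speed is 0.9856c.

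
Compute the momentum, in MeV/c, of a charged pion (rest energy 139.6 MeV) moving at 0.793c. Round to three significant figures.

182 MeV/c

Lorentz factor: γ = (1 − 0.628849)^(−1/2) = 1.6414.
Momentum: p = γβ·mc = 1.6414 × 0.793 × 139.6 MeV/c = 182 MeV/c.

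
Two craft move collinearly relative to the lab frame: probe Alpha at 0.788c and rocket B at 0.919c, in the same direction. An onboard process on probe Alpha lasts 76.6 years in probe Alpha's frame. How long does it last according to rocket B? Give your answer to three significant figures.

The velocity of probe Alpha relative to rocket B is (0.788 − 0.919)c / (1 − 0.788×0.919) = −0.47493c; relative speed 0.47493c.
γ for this relative speed: γ = 1/√(1 − 0.225559) = 1.1363.
Probe Alpha's interval is proper; time dilation gives Δt_B = γΔτ = 1.1363 × 76.6 years = 87.0 years.

87.0 years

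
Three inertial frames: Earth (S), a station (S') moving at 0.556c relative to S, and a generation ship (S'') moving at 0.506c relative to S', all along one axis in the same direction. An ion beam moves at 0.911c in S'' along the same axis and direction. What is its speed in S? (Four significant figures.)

0.9913c

First combine the ion beam and generation ship (S''→S'): u₁ = (0.911 + 0.506)/(1 + 0.911×0.506) = 1.417/1.460966 = 0.96991.
Then combine with the station (S'→S): u = (0.96991 + 0.556)/(1 + 0.96991×0.556) = 1.52591/1.53926996 = 0.99132.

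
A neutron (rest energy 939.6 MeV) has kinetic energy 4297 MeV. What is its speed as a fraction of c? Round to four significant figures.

γ = 1 + K/(mc²) = 1 + 4297/939.6 = 5.5732.
β = √(1 − 1/γ²) = √(1 − 0.0321952) = √0.9678048 = 0.9838.

0.9838c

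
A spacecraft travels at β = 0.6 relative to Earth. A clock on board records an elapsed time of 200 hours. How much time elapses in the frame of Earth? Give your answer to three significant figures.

γ = 1/√(1 − β²) = 1/√(1 − 0.36) = 1/√0.64 = 1/0.8 = 1.25.
Time dilation: Δt = γ·Δτ = 1.25 × 200 = 250 hours.

250 hours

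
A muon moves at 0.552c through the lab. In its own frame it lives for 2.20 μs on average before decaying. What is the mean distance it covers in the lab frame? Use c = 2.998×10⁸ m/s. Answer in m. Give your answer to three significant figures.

437 m

With β = 0.552, γ = 1/√(1 − 0.552²) = 1/√0.695296 = 1.1993.
Lab-frame lifetime: Δt = γτ = 1.1993 × 2.20 μs = 2.6385 μs.
Distance: d = vΔt = 0.552 × 2.998×10⁸ m/s × 2.6385×10^-6 s = 437 m.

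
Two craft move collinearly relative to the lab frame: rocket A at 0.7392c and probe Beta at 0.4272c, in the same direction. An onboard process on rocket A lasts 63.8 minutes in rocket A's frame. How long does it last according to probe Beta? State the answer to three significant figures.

The velocity of rocket A relative to probe Beta is (0.7392 − 0.4272)c / (1 − 0.7392×0.4272) = 0.456c; relative speed 0.456c.
γ for this relative speed: γ = 1/√(1 − 0.207936) = 1.1236.
Rocket A's interval is proper; time dilation gives Δt_B = γΔτ = 1.1236 × 63.8 minutes = 71.7 minutes.

71.7 minutes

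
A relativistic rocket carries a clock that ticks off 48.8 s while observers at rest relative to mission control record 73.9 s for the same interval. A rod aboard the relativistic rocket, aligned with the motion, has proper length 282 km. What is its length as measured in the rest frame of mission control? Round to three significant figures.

186 km

γ = Δt/Δτ = 73.9/48.8 = 1.51434.
The rod contracts by the same γ: 282 km / 1.51434 = 186 km.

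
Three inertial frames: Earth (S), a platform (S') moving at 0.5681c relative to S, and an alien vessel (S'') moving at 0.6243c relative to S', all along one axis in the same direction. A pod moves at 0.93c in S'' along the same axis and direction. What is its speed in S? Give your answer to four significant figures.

0.9954c

First combine the pod and alien vessel (S''→S'): u₁ = (0.93 + 0.6243)/(1 + 0.93×0.6243) = 1.5543/1.580599 = 0.98336.
Then combine with the platform (S'→S): u = (0.98336 + 0.5681)/(1 + 0.98336×0.5681) = 1.55146/1.558646816 = 0.99539.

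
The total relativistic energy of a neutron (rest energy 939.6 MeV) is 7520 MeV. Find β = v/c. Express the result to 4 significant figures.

γ = E/(mc²) = 7520/939.6 = 8.0034.
β = √(1 − 1/γ²) = √(1 − 0.0156117) = √0.9843883 = 0.9922.

0.9922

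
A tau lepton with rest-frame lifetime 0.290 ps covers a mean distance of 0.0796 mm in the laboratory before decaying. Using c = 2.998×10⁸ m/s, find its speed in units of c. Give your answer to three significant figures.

0.675c

d = βγcτ ⇒ βγ = d/(cτ) = 7.960×10^-5 m / (8.6942×10^-5 m) = 0.91555.
β = (βγ)/√(1+(βγ)²) = 0.91555/√1.838232 = 0.675.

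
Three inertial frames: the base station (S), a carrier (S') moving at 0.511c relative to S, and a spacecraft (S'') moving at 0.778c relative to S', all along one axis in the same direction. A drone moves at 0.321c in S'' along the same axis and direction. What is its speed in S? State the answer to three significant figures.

Apply u = (u'+v)/(1+u'v) twice. Drone in the carrier frame: (0.321+0.778)/(1+0.321·0.778) = 1.099/1.249738 = 0.87938c.
That velocity, transformed to the rest frame of the base station: (0.87938+0.511)/(1+0.87938·0.511) = 1.39038/1.44936318 = 0.9593c.

0.959c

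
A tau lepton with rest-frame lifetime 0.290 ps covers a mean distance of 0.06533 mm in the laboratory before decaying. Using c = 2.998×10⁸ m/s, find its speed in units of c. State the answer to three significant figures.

Let x = d/(cτ) = 6.533×10^-5 m / (2.998×10⁸ m/s × 2.900×10^-13 s) = 0.75142. Since d = βγcτ, x = βγ = β/√(1−β²).
Solving: β² = x²/(1+x²) = 0.564632/1.564632 = 0.360872, so β = 0.601.

0.601c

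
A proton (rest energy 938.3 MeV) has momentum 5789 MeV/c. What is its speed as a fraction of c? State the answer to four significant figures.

pc/(mc²) = 5789/938.3 = 6.1697 = βγ = β/√(1−β²).
So β² = x²/(1 + x²) with x = 6.1697: x² = 38.0652, β² = 38.0652/39.0652 = 0.974402, β = 0.9871.

0.9871c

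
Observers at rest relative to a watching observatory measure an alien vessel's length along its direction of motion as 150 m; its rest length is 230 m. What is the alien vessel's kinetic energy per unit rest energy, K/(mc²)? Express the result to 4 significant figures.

From L = L₀/γ: γ = 230/150 = 1.53333.
Since K = (γ−1)mc², K/(mc²) = 1.53333 − 1 = 0.5333.

0.5333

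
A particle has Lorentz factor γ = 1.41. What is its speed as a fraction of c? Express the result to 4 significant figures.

β = √(1 − 1/γ²) = √(1 − 1/1.9881) = √0.497007 = 0.7050.

0.7050c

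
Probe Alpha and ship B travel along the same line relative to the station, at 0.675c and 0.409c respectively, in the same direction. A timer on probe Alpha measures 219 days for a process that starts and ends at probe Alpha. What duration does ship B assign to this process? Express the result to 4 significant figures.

Transform probe Alpha's velocity into ship B's frame: (0.675 − 0.409)/(1 − 0.675·0.409) = 0.266/0.723925, so the relative speed is 0.36744c.
At |u| = 0.36744c, γ = (1 − 0.135012)^(−1/2) = 1.0752.
Probe Alpha's interval is proper; time dilation gives Δt_B = γΔτ = 1.0752 × 219 days = 235.5 days.

235.5 days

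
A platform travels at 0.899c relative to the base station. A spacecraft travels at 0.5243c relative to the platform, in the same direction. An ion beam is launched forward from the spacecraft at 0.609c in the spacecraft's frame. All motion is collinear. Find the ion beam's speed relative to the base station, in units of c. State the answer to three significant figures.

0.992c

First combine the ion beam and spacecraft (S''→S'): u₁ = (0.609 + 0.5243)/(1 + 0.609×0.5243) = 1.1333/1.3192987 = 0.85902.
Then combine with the platform (S'→S): u = (0.85902 + 0.899)/(1 + 0.85902×0.899) = 1.75802/1.77225898 = 0.99197.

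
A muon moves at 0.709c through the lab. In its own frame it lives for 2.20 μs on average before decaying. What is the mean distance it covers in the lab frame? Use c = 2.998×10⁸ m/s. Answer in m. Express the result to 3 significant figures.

663 m

With β = 0.709, γ = 1/√(1 − 0.709²) = 1/√0.497319 = 1.418.
Lab-frame lifetime: Δt = γτ = 1.418 × 2.20 μs = 3.1196 μs.
Distance: d = vΔt = 0.709 × 2.998×10⁸ m/s × 3.1196×10^-6 s = 663 m.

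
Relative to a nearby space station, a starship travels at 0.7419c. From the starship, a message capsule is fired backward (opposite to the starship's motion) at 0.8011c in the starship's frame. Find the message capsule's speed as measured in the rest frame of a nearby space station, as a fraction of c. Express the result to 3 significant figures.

Relativistic velocity addition: u = (u' + v)/(1 + u'v/c²), with u' = −0.8011c and v = 0.7419c.
Numerator: −0.8011 + 0.7419 = −0.0592. Denominator: 1 + (−0.8011)(0.7419) = 0.40566391.
u = −0.0592/0.40566391 = −0.14593, so the speed is 0.146c.

0.146c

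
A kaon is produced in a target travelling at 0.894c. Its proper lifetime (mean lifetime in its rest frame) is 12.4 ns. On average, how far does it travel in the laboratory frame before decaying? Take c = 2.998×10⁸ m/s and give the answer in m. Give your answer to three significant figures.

γ = 1/√(1 − β²) = 1/√(1 − 0.799236) = 1/√0.200764 = 1/0.448067 = 2.2318.
Lab-frame lifetime: Δt = γτ = 2.2318 × 12.4 ns = 27.674 ns.
Distance: d = vΔt = 0.894 × 2.998×10⁸ m/s × 2.7674×10^-8 s = 7.42 m.

7.42 m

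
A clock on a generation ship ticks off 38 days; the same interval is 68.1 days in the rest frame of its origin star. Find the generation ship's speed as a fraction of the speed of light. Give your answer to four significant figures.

γ = Δt/Δτ = 68.1/38 = 1.7921.
β = √(1 − 1/γ²) = √(1 − 0.311369) = √0.688631 = 0.8298.

0.8298c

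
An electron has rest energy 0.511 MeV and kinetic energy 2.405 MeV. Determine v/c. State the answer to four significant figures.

K = (γ−1)mc², so γ = 1 + 2.405/0.511 = 5.7065.
Then v/c = √(1 − γ⁻²) = √(1 − 0.0307086) = √0.9692914 = 0.9845.

0.9845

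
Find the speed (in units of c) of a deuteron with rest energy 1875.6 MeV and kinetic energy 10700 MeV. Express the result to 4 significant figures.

K = (γ−1)mc², so γ = 1 + 10700/1875.6 = 6.7048.
Then v/c = √(1 − γ⁻²) = √(1 − 0.0222448) = √0.9777552 = 0.9888.

0.9888c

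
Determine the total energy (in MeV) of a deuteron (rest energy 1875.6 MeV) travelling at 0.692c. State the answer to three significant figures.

γ = 1/√(1 − β²) = 1/√(1 − 0.478864) = 1/√0.521136 = 1/0.721897 = 1.3852.
Total energy: E = γmc² = 1.3852 × 1875.6 MeV = 2600 MeV.

2600 MeV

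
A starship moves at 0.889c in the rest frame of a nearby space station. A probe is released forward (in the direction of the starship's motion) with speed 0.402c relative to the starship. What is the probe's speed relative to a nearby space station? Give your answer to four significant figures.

0.9511c

In units of c, u = (u' + v)/(1 + u'v) with u' = 0.402 and v = 0.889.
Numerator: 0.402 + 0.889 = 1.291. Denominator: 1 + (0.402)(0.889) = 1.357378.
u = 1.291/1.357378 = 0.9511, so the speed is 0.9511c.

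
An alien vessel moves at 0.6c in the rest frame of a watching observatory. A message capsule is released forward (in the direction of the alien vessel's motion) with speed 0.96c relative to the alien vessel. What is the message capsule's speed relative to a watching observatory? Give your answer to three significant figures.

0.990c

Relativistic velocity addition: u = (u' + v)/(1 + u'v/c²), with u' = 0.96c and v = 0.6c.
Numerator: 0.96 + 0.6 = 1.56. Denominator: 1 + (0.96)(0.6) = 1.576.
u = 1.56/1.576 = 0.98985, so the speed is 0.990c.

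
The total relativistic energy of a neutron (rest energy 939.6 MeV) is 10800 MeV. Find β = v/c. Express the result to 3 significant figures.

0.996

Total energy E = γmc² gives γ = 10800/939.6 = 11.494.
Hence β = √(1 − 1/γ²) = √(1 − 0.00756933) = √0.99243067 = 0.996.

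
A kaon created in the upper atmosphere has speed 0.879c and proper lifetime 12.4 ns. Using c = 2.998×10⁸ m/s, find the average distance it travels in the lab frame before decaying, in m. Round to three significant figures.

6.85 m

γ = 1/√(1 − β²) = 1/√(1 − 0.772641) = 1/√0.227359 = 1/0.476822 = 2.0972.
Lab-frame lifetime: Δt = γτ = 2.0972 × 12.4 ns = 26.005 ns.
Distance: d = vΔt = 0.879 × 2.998×10⁸ m/s × 2.6005×10^-8 s = 6.85 m.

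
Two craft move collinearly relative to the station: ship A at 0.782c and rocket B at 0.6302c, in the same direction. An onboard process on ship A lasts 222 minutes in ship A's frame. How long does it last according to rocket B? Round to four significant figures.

232.7 minutes

Speed of ship A in rocket B's frame: u = (v_A − v_B)/(1 − v_A v_B/c²) = (0.782 − 0.6302)/(1 − 0.782×0.6302) = 0.1518/0.5071836 = 0.2993; |u| = 0.2993c.
γ for this relative speed: γ = 1/√(1 − 0.0895805) = 1.048.
The clock on ship A records proper time, so rocket B measures Δt = γΔτ = 1.048 × 222 = 232.7 minutes.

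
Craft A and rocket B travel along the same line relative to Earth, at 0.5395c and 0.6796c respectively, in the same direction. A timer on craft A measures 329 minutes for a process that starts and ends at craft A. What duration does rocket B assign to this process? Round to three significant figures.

Speed of craft A in rocket B's frame: u = (v_A − v_B)/(1 − v_A v_B/c²) = (0.5395 − 0.6796)/(1 − 0.5395×0.6796) = −0.1401/0.6333558 = −0.2212; |u| = 0.2212c.
At |u| = 0.2212c, γ = (1 − 0.0489294)^(−1/2) = 1.0254.
Craft A's interval is proper; time dilation gives Δt_B = γΔτ = 1.0254 × 329 minutes = 337 minutes.

337 minutes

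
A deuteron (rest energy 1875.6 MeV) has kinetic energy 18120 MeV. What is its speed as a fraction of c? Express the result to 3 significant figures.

0.996c

γ = 1 + K/(mc²) = 1 + 18120/1875.6 = 10.661.
β = √(1 − 1/γ²) = √(1 − 0.00879841) = √0.99120159 = 0.996.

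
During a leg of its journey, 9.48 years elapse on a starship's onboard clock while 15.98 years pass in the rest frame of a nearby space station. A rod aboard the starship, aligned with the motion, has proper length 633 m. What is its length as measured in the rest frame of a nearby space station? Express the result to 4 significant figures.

375.5 m

γ = Δt/Δτ = 15.98/9.48 = 1.68565.
L = L₀/γ = 633/1.68565 = 375.5 m.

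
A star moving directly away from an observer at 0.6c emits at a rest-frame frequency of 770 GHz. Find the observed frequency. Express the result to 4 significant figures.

385.0 GHz

Relativistic Doppler (source moving away): f_obs = f_src · √((1−β)/(1+β)).
With β = 0.6: factor = √(0.4/1.6) = 0.5.
f_obs = 770 × 0.5 = 385.0 GHz.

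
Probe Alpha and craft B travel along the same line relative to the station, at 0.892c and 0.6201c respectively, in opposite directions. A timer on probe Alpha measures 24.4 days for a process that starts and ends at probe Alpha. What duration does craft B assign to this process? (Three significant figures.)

107 days

Transform probe Alpha's velocity into craft B's frame: (0.892 + 0.6201)/(1 + 0.892·0.6201) = 1.5121/1.5531292, so the relative speed is 0.97358c.
At |u| = 0.97358c, γ = (1 − 0.947858)^(−1/2) = 4.3793.
Probe Alpha's interval is proper; time dilation gives Δt_B = γΔτ = 4.3793 × 24.4 days = 107 days.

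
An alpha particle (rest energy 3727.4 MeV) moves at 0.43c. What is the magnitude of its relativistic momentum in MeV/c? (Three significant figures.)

1780 MeV/c

γ = 1/√(1 − β²) = 1/√(1 − 0.1849) = 1/√0.8151 = 1/0.902829 = 1.1076.
Momentum: p = γβ·mc = 1.1076 × 0.43 × 3727.4 MeV/c = 1780 MeV/c.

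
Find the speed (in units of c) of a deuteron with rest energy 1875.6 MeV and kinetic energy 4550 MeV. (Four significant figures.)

0.9565c

K = (γ−1)mc², so γ = 1 + 4550/1875.6 = 3.4259.
Then v/c = √(1 − γ⁻²) = √(1 − 0.0852022) = √0.9147978 = 0.9565.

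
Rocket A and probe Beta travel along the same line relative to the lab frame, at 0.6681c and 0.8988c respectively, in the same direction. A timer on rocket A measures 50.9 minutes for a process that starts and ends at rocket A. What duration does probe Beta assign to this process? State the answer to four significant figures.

62.35 minutes

Speed of rocket A in probe Beta's frame: u = (v_A − v_B)/(1 − v_A v_B/c²) = (0.6681 − 0.8988)/(1 − 0.6681×0.8988) = −0.2307/0.39951172 = −0.57745; |u| = 0.57745c.
At |u| = 0.57745c, γ = (1 − 0.333449)^(−1/2) = 1.2249.
The clock on rocket A records proper time, so probe Beta measures Δt = γΔτ = 1.2249 × 50.9 = 62.35 minutes.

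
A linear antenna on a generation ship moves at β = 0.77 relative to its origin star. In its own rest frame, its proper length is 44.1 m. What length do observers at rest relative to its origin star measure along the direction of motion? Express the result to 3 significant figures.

β² = 0.5929, so γ = 1/√0.4071 = 1.5673.
Length contraction: L = L₀/γ = 44.1/1.5673 = 28.1 m.

28.1 m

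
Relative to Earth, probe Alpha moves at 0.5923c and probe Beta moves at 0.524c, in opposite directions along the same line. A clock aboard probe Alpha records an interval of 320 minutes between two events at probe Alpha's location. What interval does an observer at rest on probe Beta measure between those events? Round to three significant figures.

The velocity of probe Alpha relative to probe Beta is (0.5923 + 0.524)c / (1 + 0.5923×0.524) = 0.8519c; relative speed 0.8519c.
At |u| = 0.8519c, γ = (1 − 0.725734)^(−1/2) = 1.9095.
Probe Alpha's interval is proper; time dilation gives Δt_B = γΔτ = 1.9095 × 320 minutes = 611 minutes.

611 minutes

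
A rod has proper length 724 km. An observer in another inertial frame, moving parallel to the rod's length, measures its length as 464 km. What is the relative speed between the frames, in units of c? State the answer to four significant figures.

0.7676c

Length contraction gives γ = L₀/L = 724/464 = 1.5603.
β = √(1 − 1/γ²) = √0.589244 = 0.7676.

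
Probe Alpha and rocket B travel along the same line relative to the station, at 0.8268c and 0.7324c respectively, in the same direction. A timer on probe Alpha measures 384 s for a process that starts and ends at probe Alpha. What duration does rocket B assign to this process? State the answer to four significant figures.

395.5 s

The velocity of probe Alpha relative to rocket B is (0.8268 − 0.7324)c / (1 − 0.8268×0.7324) = 0.23932c; relative speed 0.23932c.
γ for this relative speed: γ = 1/√(1 − 0.0572741) = 1.0299.
Probe Alpha's interval is proper; time dilation gives Δt_B = γΔτ = 1.0299 × 384 s = 395.5 s.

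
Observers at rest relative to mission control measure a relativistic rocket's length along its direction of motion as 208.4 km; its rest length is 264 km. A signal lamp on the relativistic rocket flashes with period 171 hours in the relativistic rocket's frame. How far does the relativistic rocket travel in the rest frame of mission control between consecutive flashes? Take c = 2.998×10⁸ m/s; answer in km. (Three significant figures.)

γ = L₀/L = 264/208.4 = 1.26679.
β = √(1 − 1/γ²) = 0.61388. Lab-frame period = γτ = 1.26679×171 hours = 216.62 hours. Distance = βc × γτ = 0.61388 × 2.998×10⁸ m/s × 779832 s = 1.4352×10^14 m = 1.44×10^11 km.

1.44×10^11 km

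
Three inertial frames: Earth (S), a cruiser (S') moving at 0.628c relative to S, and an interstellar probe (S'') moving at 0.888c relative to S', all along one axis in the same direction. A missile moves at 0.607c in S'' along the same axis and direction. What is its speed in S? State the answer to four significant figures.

0.9934c

Apply u = (u'+v)/(1+u'v) twice. Missile in the cruiser frame: (0.607+0.888)/(1+0.607·0.888) = 1.495/1.539016 = 0.9714c.
That velocity, transformed to the rest frame of Earth: (0.9714+0.628)/(1+0.9714·0.628) = 1.5994/1.6100392 = 0.99339c.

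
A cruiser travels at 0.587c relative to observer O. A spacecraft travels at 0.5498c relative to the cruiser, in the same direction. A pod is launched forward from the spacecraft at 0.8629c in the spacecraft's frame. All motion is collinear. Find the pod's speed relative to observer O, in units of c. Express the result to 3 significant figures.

0.989c

Compose velocities in two stages. Stage 1 (into S'): u₁ = (0.8629+0.5498)/(1+0.8629×0.5498) = 0.95814.
Stage 2 (into S): u = (0.95814+0.587)/(1+0.95814×0.587) = 0.98894, so the speed is 0.989c.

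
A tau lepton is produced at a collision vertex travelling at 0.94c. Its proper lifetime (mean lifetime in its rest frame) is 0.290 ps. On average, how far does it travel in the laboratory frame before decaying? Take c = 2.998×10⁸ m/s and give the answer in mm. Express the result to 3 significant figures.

0.240 mm

β² = 0.8836, so γ = 1/√0.1164 = 2.9311.
Lab-frame lifetime: Δt = γτ = 2.9311 × 0.290 ps = 0.85002 ps.
Distance: d = vΔt = 0.94 × 2.998×10⁸ m/s × 8.5002×10^-13 s = 2.40×10^-4 m = 0.240 mm.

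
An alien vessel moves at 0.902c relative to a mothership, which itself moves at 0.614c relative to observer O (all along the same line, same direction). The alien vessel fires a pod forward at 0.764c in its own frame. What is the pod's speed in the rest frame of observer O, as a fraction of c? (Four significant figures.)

0.9967c

Apply u = (u'+v)/(1+u'v) twice. Pod in the mothership frame: (0.764+0.902)/(1+0.764·0.902) = 1.666/1.689128 = 0.98631c.
That velocity, transformed to the rest frame of observer O: (0.98631+0.614)/(1+0.98631·0.614) = 1.60031/1.60559434 = 0.99671c.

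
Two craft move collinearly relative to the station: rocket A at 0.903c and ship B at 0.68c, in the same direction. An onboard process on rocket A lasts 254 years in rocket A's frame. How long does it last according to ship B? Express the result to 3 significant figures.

311 years

Transform rocket A's velocity into ship B's frame: (0.903 − 0.68)/(1 − 0.903·0.68) = 0.223/0.38596, so the relative speed is 0.57778c.
γ for this relative speed: γ = 1/√(1 − 0.33383) = 1.2252.
Rocket A's interval is proper; time dilation gives Δt_B = γΔτ = 1.2252 × 254 years = 311 years.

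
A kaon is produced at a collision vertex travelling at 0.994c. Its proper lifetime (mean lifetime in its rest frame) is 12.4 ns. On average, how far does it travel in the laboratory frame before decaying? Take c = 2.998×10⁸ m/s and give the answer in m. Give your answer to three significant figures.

γ = 1/√(1 − β²) = 1/√(1 − 0.988036) = 1/√0.011964 = 1/0.10938 = 9.1424.
Lab-frame lifetime: Δt = γτ = 9.1424 × 12.4 ns = 113.37 ns.
Distance: d = vΔt = 0.994 × 2.998×10⁸ m/s × 1.1337×10^-7 s = 33.8 m.

33.8 m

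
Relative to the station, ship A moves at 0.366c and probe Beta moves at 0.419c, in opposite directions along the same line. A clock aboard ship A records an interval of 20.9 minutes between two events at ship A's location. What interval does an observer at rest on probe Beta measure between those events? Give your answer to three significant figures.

28.5 minutes

Speed of ship A in probe Beta's frame: u = (v_A + v_B)/(1 + v_A v_B/c²) = (0.366 + 0.419)/(1 + 0.366×0.419) = 0.785/1.153354 = 0.68062; |u| = 0.68062c.
At |u| = 0.68062c, γ = (1 − 0.463244)^(−1/2) = 1.3649.
The clock on ship A records proper time, so probe Beta measures Δt = γΔτ = 1.3649 × 20.9 = 28.5 minutes.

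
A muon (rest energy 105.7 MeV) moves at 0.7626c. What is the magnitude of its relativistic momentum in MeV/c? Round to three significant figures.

γ = 1/√(1 − β²) = 1/√(1 − 0.58155876) = 1/√0.41844124 = 1/0.64687 = 1.5459.
Momentum: p = γβ·mc = 1.5459 × 0.7626 × 105.7 MeV/c = 125 MeV/c.

125 MeV/c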